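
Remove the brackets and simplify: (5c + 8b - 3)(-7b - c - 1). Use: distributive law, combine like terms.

(5c + 8b - 3)(-7b - c - 1)
= -35bc - 5c² - 5c - 56b² - 8bc - 8b + 21b + 3c + 3    [distributive law]
= -43bc - 5c² - 2c - 56b² + 13b + 3    [combine like terms]

-43bc - 5c² - 2c - 56b² + 13b + 3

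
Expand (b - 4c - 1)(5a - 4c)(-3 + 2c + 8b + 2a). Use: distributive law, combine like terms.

-55ab - 158abc + 40ab^2 + 10a^2b + 44bc + 120bc^2 - 32b^2c + 58ac - 8ac^2 - 40a^2c - 40c^2 + 32c^3 + 15a - 10a^2 - 12c

(b - 4c - 1)(5a - 4c)(-3 + 2c + 8b + 2a)
= (5ab - 4bc - 20ac + 16c^2 - 5a + 4c)(-3 + 2c + 8b + 2a)    [distributive law]
= -15ab + 10abc + 40ab^2 + 10a^2b + 12bc - 8bc^2 - 32b^2c - 8abc + 60ac - 40ac^2 - 160abc - 40a^2c - 48c^2 + 32c^3 + 128bc^2 + 32ac^2 + 15a - 10ac - 40ab - 10a^2 - 12c + 8c^2 + 32bc + 8ac    [distributive law]
= -55ab - 158abc + 40ab^2 + 10a^2b + 44bc + 120bc^2 - 32b^2c + 58ac - 8ac^2 - 40a^2c - 40c^2 + 32c^3 + 15a - 10a^2 - 12c    [combine like terms]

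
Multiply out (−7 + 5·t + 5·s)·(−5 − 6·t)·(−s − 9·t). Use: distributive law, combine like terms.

−35·s − 315·t + 208·s·t − 153·t^2 + 300·s·t^2 + 270·t^3 + 25·s^2 + 30·s^2·t

(−7 + 5·t + 5·s)·(−5 − 6·t)·(−s − 9·t)
= (35 + 42·t − 25·t − 30·t^2 − 25·s − 30·s·t)·(−s − 9·t)    [distributive law]
= (35 + 17·t − 30·t^2 − 25·s − 30·s·t)·(−s − 9·t)    [combine like terms]
= −35·s − 315·t − 17·s·t − 153·t^2 + 30·s·t^2 + 270·t^3 + 25·s^2 + 225·s·t + 30·s^2·t + 270·s·t^2    [distributive law]
= −35·s − 315·t + 208·s·t − 153·t^2 + 300·s·t^2 + 270·t^3 + 25·s^2 + 30·s^2·t    [combine like terms]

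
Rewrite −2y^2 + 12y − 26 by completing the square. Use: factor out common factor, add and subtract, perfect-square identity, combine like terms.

−2(y − 3)^2 − 8

−2y^2 + 12y − 26
= −2(y^2 − 6y) − 26    [factor out -2 from the y-terms]
= −2(y^2 − 6y + 9 − 9) − 26    [add and subtract 9 inside the bracket]
= −2(y − 3)^2 + 18 − 26    [perfect-square identity]
= −2(y − 3)^2 − 8    [combine constants]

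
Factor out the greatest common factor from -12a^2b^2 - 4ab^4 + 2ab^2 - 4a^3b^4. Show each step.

-12a^2b^2 - 4ab^4 + 2ab^2 - 4a^3b^4
= 2(-6a^2b^2 - 2ab^4 + ab^2 - 2a^3b^4)    [factor out 2]
= 2ab^2(-6a - 2b^2 + 1 - 2a^2b^2)    [factor out ab^2]

2ab^2(-6a - 2b^2 + 1 - 2a^2b^2)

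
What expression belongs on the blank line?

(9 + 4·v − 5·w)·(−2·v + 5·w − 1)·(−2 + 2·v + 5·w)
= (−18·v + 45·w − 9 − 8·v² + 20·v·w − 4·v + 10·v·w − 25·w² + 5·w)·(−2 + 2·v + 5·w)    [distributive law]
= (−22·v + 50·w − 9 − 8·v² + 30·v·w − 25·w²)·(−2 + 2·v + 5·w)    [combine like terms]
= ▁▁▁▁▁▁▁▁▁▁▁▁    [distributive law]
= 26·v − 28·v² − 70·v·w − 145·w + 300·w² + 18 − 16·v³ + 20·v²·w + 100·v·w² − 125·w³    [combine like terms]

By distributive law:

44·v − 44·v² − 110·v·w − 100·w + 100·v·w + 250·w² + 18 − 18·v − 45·w + 16·v² − 16·v³ − 40·v²·w − 60·v·w + 60·v²·w + 150·v·w² + 50·w² − 50·v·w² − 125·w³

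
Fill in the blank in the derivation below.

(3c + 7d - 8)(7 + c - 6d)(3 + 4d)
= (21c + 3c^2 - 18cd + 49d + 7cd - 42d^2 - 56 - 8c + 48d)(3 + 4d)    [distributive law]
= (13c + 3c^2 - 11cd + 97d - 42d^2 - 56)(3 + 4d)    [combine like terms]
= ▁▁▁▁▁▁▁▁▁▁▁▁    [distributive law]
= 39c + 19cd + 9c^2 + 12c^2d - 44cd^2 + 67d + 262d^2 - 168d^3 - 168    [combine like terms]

By distributive law:

39c + 52cd + 9c^2 + 12c^2d - 33cd - 44cd^2 + 291d + 388d^2 - 126d^2 - 168d^3 - 168 - 224d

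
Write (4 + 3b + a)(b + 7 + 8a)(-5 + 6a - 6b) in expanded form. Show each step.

(4 + 3b + a)(b + 7 + 8a)(-5 + 6a - 6b)
= (4b + 28 + 32a + 3b^2 + 21b + 24ab + ab + 7a + 8a^2)(-5 + 6a - 6b)    [distributive law]
= (25b + 28 + 39a + 3b^2 + 25ab + 8a^2)(-5 + 6a - 6b)    [combine like terms]
= -125b + 150ab - 150b^2 - 140 + 168a - 168b - 195a + 234a^2 - 234ab - 15b^2 + 18ab^2 - 18b^3 - 125ab + 150a^2b - 150ab^2 - 40a^2 + 48a^3 - 48a^2b    [distributive law]
= -293b - 209ab - 165b^2 - 140 - 27a + 194a^2 - 132ab^2 - 18b^3 + 102a^2b + 48a^3    [combine like terms]

-293b - 209ab - 165b^2 - 140 - 27a + 194a^2 - 132ab^2 - 18b^3 + 102a^2b + 48a^3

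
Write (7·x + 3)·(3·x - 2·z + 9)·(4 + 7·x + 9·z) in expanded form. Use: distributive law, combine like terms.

588·x² + 147·x³ + 91·x²·z + 550·x·z - 126·x·z² + 477·x + 219·z - 54·z² + 108

(7·x + 3)·(3·x - 2·z + 9)·(4 + 7·x + 9·z)
= (21·x² - 14·x·z + 63·x + 9·x - 6·z + 27)·(4 + 7·x + 9·z)    [distributive law]
= (21·x² - 14·x·z + 72·x - 6·z + 27)·(4 + 7·x + 9·z)    [combine like terms]
= 84·x² + 147·x³ + 189·x²·z - 56·x·z - 98·x²·z - 126·x·z² + 288·x + 504·x² + 648·x·z - 24·z - 42·x·z - 54·z² + 108 + 189·x + 243·z    [distributive law]
= 588·x² + 147·x³ + 91·x²·z + 550·x·z - 126·x·z² + 477·x + 219·z - 54·z² + 108    [combine like terms]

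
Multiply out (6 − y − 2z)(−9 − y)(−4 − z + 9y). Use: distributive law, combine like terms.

(6 − y − 2z)(−9 − y)(−4 − z + 9y)
= (−54 − 6y + 9y + y² + 18z + 2yz)(−4 − z + 9y)    [distributive law]
= (−54 + 3y + y² + 18z + 2yz)(−4 − z + 9y)    [combine like terms]
= 216 + 54z − 486y − 12y − 3yz + 27y² − 4y² − y²z + 9y³ − 72z − 18z² + 162yz − 8yz − 2yz² + 18y²z    [distributive law]
= 216 − 18z − 498y + 151yz + 23y² + 17y²z + 9y³ − 18z² − 2yz²    [combine like terms]

216 − 18z − 498y + 151yz + 23y² + 17y²z + 9y³ − 18z² − 2yz²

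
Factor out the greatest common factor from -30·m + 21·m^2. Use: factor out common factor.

-30·m + 21·m^2
= 3(-10·m + 7·m^2)    [factor out 3]
= 3·m(-10 + 7·m)    [factor out m]

3·m(-10 + 7·m)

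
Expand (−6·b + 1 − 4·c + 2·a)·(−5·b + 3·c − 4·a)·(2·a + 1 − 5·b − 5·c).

−10·a·b^2 + 55·b^2 − 150·b^3 − 160·b^2·c − 176·a·b·c + 12·b·c + 50·b·c^2 + 68·a^2·b + 24·a·b − 5·b + 48·a·c + 3·c − 27·c^2 − 16·a^2 − 4·a − 134·a·c^2 + 60·c^3 + 84·a^2·c − 16·a^3

(−6·b + 1 − 4·c + 2·a)·(−5·b + 3·c − 4·a)·(2·a + 1 − 5·b − 5·c)
= (30·b^2 − 18·b·c + 24·a·b − 5·b + 3·c − 4·a + 20·b·c − 12·c^2 + 16·a·c − 10·a·b + 6·a·c − 8·a^2)·(2·a + 1 − 5·b − 5·c)    [distributive law]
= (30·b^2 + 2·b·c + 14·a·b − 5·b + 3·c − 4·a − 12·c^2 + 22·a·c − 8·a^2)·(2·a + 1 − 5·b − 5·c)    [combine like terms]
= 60·a·b^2 + 30·b^2 − 150·b^3 − 150·b^2·c + 4·a·b·c + 2·b·c − 10·b^2·c − 10·b·c^2 + 28·a^2·b + 14·a·b − 70·a·b^2 − 70·a·b·c − 10·a·b − 5·b + 25·b^2 + 25·b·c + 6·a·c + 3·c − 15·b·c − 15·c^2 − 8·a^2 − 4·a + 20·a·b + 20·a·c − 24·a·c^2 − 12·c^2 + 60·b·c^2 + 60·c^3 + 44·a^2·c + 22·a·c − 110·a·b·c − 110·a·c^2 − 16·a^3 − 8·a^2 + 40·a^2·b + 40·a^2·c    [distributive law]
= −10·a·b^2 + 55·b^2 − 150·b^3 − 160·b^2·c − 176·a·b·c + 12·b·c + 50·b·c^2 + 68·a^2·b + 24·a·b − 5·b + 48·a·c + 3·c − 27·c^2 − 16·a^2 − 4·a − 134·a·c^2 + 60·c^3 + 84·a^2·c − 16·a^3    [combine like terms]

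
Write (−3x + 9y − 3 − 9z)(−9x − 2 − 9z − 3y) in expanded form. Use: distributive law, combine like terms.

(−3x + 9y − 3 − 9z)(−9x − 2 − 9z − 3y)
= 27x^2 + 6x + 27xz + 9xy − 81xy − 18y − 81yz − 27y^2 + 27x + 6 + 27z + 9y + 81xz + 18z + 81z^2 + 27yz    [distributive law]
= 27x^2 + 33x + 108xz − 72xy − 9y − 54yz − 27y^2 + 6 + 45z + 81z^2    [combine like terms]

27x^2 + 33x + 108xz − 72xy − 9y − 54yz − 27y^2 + 6 + 45z + 81z^2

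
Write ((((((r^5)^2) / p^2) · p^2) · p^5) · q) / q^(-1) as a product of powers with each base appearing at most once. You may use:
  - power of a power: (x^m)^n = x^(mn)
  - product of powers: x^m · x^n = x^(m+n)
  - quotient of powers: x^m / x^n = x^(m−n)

((((((r^5)^2) / p^2) · p^2) · p^5) · q) / q^(-1)
= ((((r^10 / p^2) · p^2) · p^5) · q) / q^(-1)    [power of a power]
= p^5q^2r^10    [quotient of powers; product of powers]

p^5q^2r^10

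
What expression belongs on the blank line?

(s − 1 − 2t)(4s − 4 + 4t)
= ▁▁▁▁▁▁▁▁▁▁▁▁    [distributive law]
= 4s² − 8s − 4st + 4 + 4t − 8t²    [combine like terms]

By distributive law:

4s² − 4s + 4st − 4s + 4 − 4t − 8st + 8t − 8t²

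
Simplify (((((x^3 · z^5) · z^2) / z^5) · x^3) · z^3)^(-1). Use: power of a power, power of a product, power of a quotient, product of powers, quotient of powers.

x^(-6)z^(-5)

(((((x^3 · z^5) · z^2) / z^5) · x^3) · z^3)^(-1)
= (((((x^3 · z^5) · z^2) / z^5) · x^3)^(-1)) · ((z^3)^(-1))    [power of a product]
= (((((x^3 · z^5) · z^2) / z^5)^(-1)) · ((x^3)^(-1))) · ((z^3)^(-1))    [power of a product]
= (((((x^3 · z^5) · z^2)^(-1)) / ((z^5)^(-1))) · ((x^3)^(-1))) · ((z^3)^(-1))    [power of a quotient]
= (((((x^3 · z^5)^(-1)) · ((z^2)^(-1))) / ((z^5)^(-1))) · ((x^3)^(-1))) · ((z^3)^(-1))    [power of a product]
= ((((((x^3)^(-1)) · ((z^5)^(-1))) · ((z^2)^(-1))) / ((z^5)^(-1))) · ((x^3)^(-1))) · ((z^3)^(-1))    [power of a product]
= ((((x^(-3) · ((z^5)^(-1))) · ((z^2)^(-1))) / ((z^5)^(-1))) · ((x^3)^(-1))) · ((z^3)^(-1))    [power of a power]
= ((((x^(-3) · z^(-5)) · ((z^2)^(-1))) / ((z^5)^(-1))) · ((x^3)^(-1))) · ((z^3)^(-1))    [power of a power]
= ((((x^(-3) · z^(-5)) · z^(-2)) / ((z^5)^(-1))) · ((x^3)^(-1))) · ((z^3)^(-1))    [power of a power]
= ((((x^(-3) · z^(-5)) · z^(-2)) / z^(-5)) · ((x^3)^(-1))) · ((z^3)^(-1))    [power of a power]
= ((((x^(-3) · z^(-5)) · z^(-2)) / z^(-5)) · x^(-3)) · ((z^3)^(-1))    [power of a power]
= ((((x^(-3) · z^(-5)) · z^(-2)) / z^(-5)) · x^(-3)) · z^(-3)    [power of a power]
= x^(-6)z^(-5)    [quotient of powers; product of powers]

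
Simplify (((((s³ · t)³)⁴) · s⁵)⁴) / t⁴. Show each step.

s¹⁶⁴·t⁴⁴

(((((s³ · t)³)⁴) · s⁵)⁴) / t⁴
= (((((s³ · t)³)⁴)⁴) · ((s⁵)⁴)) / t⁴    [power of a product]
= ((((s³ · t)³)¹⁶) · ((s⁵)⁴)) / t⁴    [power of a power]
= (((s³ · t)⁴⁸) · ((s⁵)⁴)) / t⁴    [power of a power]
= ((((s³)⁴⁸) · (t⁴⁸)) · ((s⁵)⁴)) / t⁴    [power of a product]
= ((s¹⁴⁴ · (t⁴⁸)) · ((s⁵)⁴)) / t⁴    [power of a power]
= ((s¹⁴⁴ · t⁴⁸) · s²⁰) / t⁴    [power of a power]
= s¹⁶⁴·t⁴⁴    [quotient of powers; product of powers]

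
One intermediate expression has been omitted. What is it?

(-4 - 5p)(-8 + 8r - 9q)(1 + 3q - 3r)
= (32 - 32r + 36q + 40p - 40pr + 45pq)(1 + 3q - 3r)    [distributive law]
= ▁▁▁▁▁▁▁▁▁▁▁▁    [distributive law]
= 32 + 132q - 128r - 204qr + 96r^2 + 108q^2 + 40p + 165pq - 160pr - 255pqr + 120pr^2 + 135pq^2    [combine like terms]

Applying distributive law to the line above:

32 + 96q - 96r - 32r - 96qr + 96r^2 + 36q + 108q^2 - 108qr + 40p + 120pq - 120pr - 40pr - 120pqr + 120pr^2 + 45pq + 135pq^2 - 135pqr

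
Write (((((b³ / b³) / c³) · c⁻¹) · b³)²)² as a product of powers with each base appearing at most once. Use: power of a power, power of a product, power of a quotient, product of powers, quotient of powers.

b¹²c⁻¹⁶

(((((b³ / b³) / c³) · c⁻¹) · b³)²)²
= ((((b³ / b³) / c³) · c⁻¹) · b³)⁴    [power of a power]
= ((((b³ / b³) / c³) · c⁻¹)⁴) · ((b³)⁴)    [power of a product]
= ((((b³ / b³) / c³)⁴) · ((c⁻¹)⁴)) · ((b³)⁴)    [power of a product]
= ((((b³ / b³)⁴) / ((c³)⁴)) · ((c⁻¹)⁴)) · ((b³)⁴)    [power of a quotient]
= (((((b³)⁴) / ((b³)⁴)) / ((c³)⁴)) · ((c⁻¹)⁴)) · ((b³)⁴)    [power of a quotient]
= (((b¹² / ((b³)⁴)) / ((c³)⁴)) · ((c⁻¹)⁴)) · ((b³)⁴)    [power of a power]
= (((b¹² / b¹²) / ((c³)⁴)) · ((c⁻¹)⁴)) · ((b³)⁴)    [power of a power]
= ((b⁰ / ((c³)⁴)) · ((c⁻¹)⁴)) · ((b³)⁴)    [quotient of powers]
= ((b⁰ / c¹²) · ((c⁻¹)⁴)) · ((b³)⁴)    [power of a power]
= ((b⁰ / c¹²) · c⁻⁴) · ((b³)⁴)    [power of a power]
= ((b⁰ / c¹²) · c⁻⁴) · b¹²    [power of a power]
= b¹²c⁻¹⁶    [quotient of powers; product of powers]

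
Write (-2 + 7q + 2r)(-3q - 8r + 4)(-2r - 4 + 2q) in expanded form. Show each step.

228qr - 152q + 152q^2 + 16r^2 - 80r + 32 - 82q^2r - 42q^3 + 92qr^2 + 32r^3

(-2 + 7q + 2r)(-3q - 8r + 4)(-2r - 4 + 2q)
= (6q + 16r - 8 - 21q^2 - 56qr + 28q - 6qr - 16r^2 + 8r)(-2r - 4 + 2q)    [distributive law]
= (34q + 24r - 8 - 21q^2 - 62qr - 16r^2)(-2r - 4 + 2q)    [combine like terms]
= -68qr - 136q + 68q^2 - 48r^2 - 96r + 48qr + 16r + 32 - 16q + 42q^2r + 84q^2 - 42q^3 + 124qr^2 + 248qr - 124q^2r + 32r^3 + 64r^2 - 32qr^2    [distributive law]
= 228qr - 152q + 152q^2 + 16r^2 - 80r + 32 - 82q^2r - 42q^3 + 92qr^2 + 32r^3    [combine like terms]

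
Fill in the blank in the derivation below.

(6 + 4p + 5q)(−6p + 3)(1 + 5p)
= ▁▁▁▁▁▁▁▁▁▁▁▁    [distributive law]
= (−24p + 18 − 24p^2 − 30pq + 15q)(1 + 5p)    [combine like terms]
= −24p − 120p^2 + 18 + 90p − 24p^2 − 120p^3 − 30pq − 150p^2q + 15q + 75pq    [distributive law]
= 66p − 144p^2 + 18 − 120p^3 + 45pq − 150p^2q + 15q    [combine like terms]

By distributive law:

(−36p + 18 − 24p^2 + 12p − 30pq + 15q)(1 + 5p)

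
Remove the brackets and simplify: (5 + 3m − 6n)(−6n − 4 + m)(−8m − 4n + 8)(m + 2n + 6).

1124m^2n − 1072mn^2 − 456mn − 240n^3 + 1936n^2 − 128n + 584m^2 + 464m − 960 − 64m^3 + 132m^3n + 168m^2n^2 − 528mn^3 − 24m^4 − 288n^4

(5 + 3m − 6n)(−6n − 4 + m)(−8m − 4n + 8)(m + 2n + 6)
= (−30n − 20 + 5m − 18mn − 12m + 3m^2 + 36n^2 + 24n − 6mn)(−8m − 4n + 8)(m + 2n + 6)    [distributive law]
= (−6n − 20 − 7m − 24mn + 3m^2 + 36n^2)(−8m − 4n + 8)(m + 2n + 6)    [combine like terms]
= (48mn + 24n^2 − 48n + 160m + 80n − 160 + 56m^2 + 28mn − 56m + 192m^2n + 96mn^2 − 192mn − 24m^3 − 12m^2n + 24m^2 − 288mn^2 − 144n^3 + 288n^2)(m + 2n + 6)    [distributive law]
= (−116mn + 312n^2 + 32n + 104m − 160 + 80m^2 + 180m^2n − 192mn^2 − 24m^3 − 144n^3)(m + 2n + 6)    [combine like terms]
= −116m^2n − 232mn^2 − 696mn + 312mn^2 + 624n^3 + 1872n^2 + 32mn + 64n^2 + 192n + 104m^2 + 208mn + 624m − 160m − 320n − 960 + 80m^3 + 160m^2n + 480m^2 + 180m^3n + 360m^2n^2 + 1080m^2n − 192m^2n^2 − 384mn^3 − 1152mn^2 − 24m^4 − 48m^3n − 144m^3 − 144mn^3 − 288n^4 − 864n^3    [distributive law]
= 1124m^2n − 1072mn^2 − 456mn − 240n^3 + 1936n^2 − 128n + 584m^2 + 464m − 960 − 64m^3 + 132m^3n + 168m^2n^2 − 528mn^3 − 24m^4 − 288n^4    [combine like terms]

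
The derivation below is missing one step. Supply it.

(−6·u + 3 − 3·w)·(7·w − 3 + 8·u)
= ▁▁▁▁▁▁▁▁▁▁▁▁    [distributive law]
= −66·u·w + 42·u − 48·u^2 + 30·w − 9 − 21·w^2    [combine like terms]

Applying distributive law to the line above:

−42·u·w + 18·u − 48·u^2 + 21·w − 9 + 24·u − 21·w^2 + 9·w − 24·u·w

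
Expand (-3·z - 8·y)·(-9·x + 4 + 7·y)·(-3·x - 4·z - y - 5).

(-3·z - 8·y)·(-9·x + 4 + 7·y)·(-3·x - 4·z - y - 5)
= (27·x·z - 12·z - 21·y·z + 72·x·y - 32·y - 56·y²)·(-3·x - 4·z - y - 5)    [distributive law]
= -81·x²·z - 108·x·z² - 27·x·y·z - 135·x·z + 36·x·z + 48·z² + 12·y·z + 60·z + 63·x·y·z + 84·y·z² + 21·y²·z + 105·y·z - 216·x²·y - 288·x·y·z - 72·x·y² - 360·x·y + 96·x·y + 128·y·z + 32·y² + 160·y + 168·x·y² + 224·y²·z + 56·y³ + 280·y²    [distributive law]
= -81·x²·z - 108·x·z² - 252·x·y·z - 99·x·z + 48·z² + 245·y·z + 60·z + 84·y·z² + 245·y²·z - 216·x²·y + 96·x·y² - 264·x·y + 312·y² + 160·y + 56·y³    [combine like terms]

-81·x²·z - 108·x·z² - 252·x·y·z - 99·x·z + 48·z² + 245·y·z + 60·z + 84·y·z² + 245·y²·z - 216·x²·y + 96·x·y² - 264·x·y + 312·y² + 160·y + 56·y³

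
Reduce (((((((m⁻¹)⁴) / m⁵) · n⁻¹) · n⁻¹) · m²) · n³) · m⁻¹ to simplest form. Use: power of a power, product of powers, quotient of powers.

m⁻⁸·n

(((((((m⁻¹)⁴) / m⁵) · n⁻¹) · n⁻¹) · m²) · n³) · m⁻¹
= (((((m⁻⁴ / m⁵) · n⁻¹) · n⁻¹) · m²) · n³) · m⁻¹    [power of a power]
= ((((m⁻⁹ · n⁻¹) · n⁻¹) · m²) · n³) · m⁻¹    [quotient of powers]
= m⁻⁸·n    [product of powers]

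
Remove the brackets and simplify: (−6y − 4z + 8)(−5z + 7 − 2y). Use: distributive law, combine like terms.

38yz − 58y + 12y² + 20z² − 68z + 56

(−6y − 4z + 8)(−5z + 7 − 2y)
= 30yz − 42y + 12y² + 20z² − 28z + 8yz − 40z + 56 − 16y    [distributive law]
= 38yz − 58y + 12y² + 20z² − 68z + 56    [combine like terms]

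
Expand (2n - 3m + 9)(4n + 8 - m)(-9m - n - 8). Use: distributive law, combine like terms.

-58mn^2 - 8n^3 - 116n^2 - 323mn - 488n + 123m^2n + 273m^2 - 384m - 27m^3 - 576

(2n - 3m + 9)(4n + 8 - m)(-9m - n - 8)
= (8n^2 + 16n - 2mn - 12mn - 24m + 3m^2 + 36n + 72 - 9m)(-9m - n - 8)    [distributive law]
= (8n^2 + 52n - 14mn - 33m + 3m^2 + 72)(-9m - n - 8)    [combine like terms]
= -72mn^2 - 8n^3 - 64n^2 - 468mn - 52n^2 - 416n + 126m^2n + 14mn^2 + 112mn + 297m^2 + 33mn + 264m - 27m^3 - 3m^2n - 24m^2 - 648m - 72n - 576    [distributive law]
= -58mn^2 - 8n^3 - 116n^2 - 323mn - 488n + 123m^2n + 273m^2 - 384m - 27m^3 - 576    [combine like terms]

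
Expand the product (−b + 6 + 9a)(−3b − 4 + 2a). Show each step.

(−b + 6 + 9a)(−3b − 4 + 2a)
= 3b^2 + 4b − 2ab − 18b − 24 + 12a − 27ab − 36a + 18a^2    [distributive law]
= 3b^2 − 14b − 29ab − 24 − 24a + 18a^2    [combine like terms]

3b^2 − 14b − 29ab − 24 − 24a + 18a^2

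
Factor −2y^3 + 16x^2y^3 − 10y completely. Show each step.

2y(−y^2 + 8x^2y^2 − 5)

−2y^3 + 16x^2y^3 − 10y
= 2(−y^3 + 8x^2y^3 − 5y)    [factor out 2]
= 2y(−y^2 + 8x^2y^2 − 5)    [factor out y]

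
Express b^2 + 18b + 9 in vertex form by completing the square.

(b + 9)^2 − 72

b^2 + 18b + 9
= b^2 + 18b + 81 − 81 + 9    [add and subtract 81]
= (b + 9)^2 − 81 + 9    [perfect-square identity]
= (b + 9)^2 − 72    [combine constants]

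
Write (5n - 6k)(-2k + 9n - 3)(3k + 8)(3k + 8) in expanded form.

(5n - 6k)(-2k + 9n - 3)(3k + 8)(3k + 8)
= (-10kn + 45n² - 15n + 12k² - 54kn + 18k)(3k + 8)(3k + 8)    [distributive law]
= (-64kn + 45n² - 15n + 12k² + 18k)(3k + 8)(3k + 8)    [combine like terms]
= (-192k²n - 512kn + 135kn² + 360n² - 45kn - 120n + 36k³ + 96k² + 54k² + 144k)(3k + 8)    [distributive law]
= (-192k²n - 557kn + 135kn² + 360n² - 120n + 36k³ + 150k² + 144k)(3k + 8)    [combine like terms]
= -576k³n - 1536k²n - 1671k²n - 4456kn + 405k²n² + 1080kn² + 1080kn² + 2880n² - 360kn - 960n + 108k⁴ + 288k³ + 450k³ + 1200k² + 432k² + 1152k    [distributive law]
= -576k³n - 3207k²n - 4816kn + 405k²n² + 2160kn² + 2880n² - 960n + 108k⁴ + 738k³ + 1632k² + 1152k    [combine like terms]

-576k³n - 3207k²n - 4816kn + 405k²n² + 2160kn² + 2880n² - 960n + 108k⁴ + 738k³ + 1632k² + 1152k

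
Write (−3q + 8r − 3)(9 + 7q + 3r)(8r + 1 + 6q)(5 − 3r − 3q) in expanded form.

1294qr + 893qr^2 + 1374q^2r − 969q − 915q^2 + 297q^3 − 1902q^2r^2 + 36q^3r + 378q^4 − 2136qr^3 + 3099r^2 − 624r^3 − 684r − 576r^4 − 135

(−3q + 8r − 3)(9 + 7q + 3r)(8r + 1 + 6q)(5 − 3r − 3q)
= (−27q − 21q^2 − 9qr + 72r + 56qr + 24r^2 − 27 − 21q − 9r)(8r + 1 + 6q)(5 − 3r − 3q)    [distributive law]
= (−48q − 21q^2 + 47qr + 63r + 24r^2 − 27)(8r + 1 + 6q)(5 − 3r − 3q)    [combine like terms]
= (−384qr − 48q − 288q^2 − 168q^2r − 21q^2 − 126q^3 + 376qr^2 + 47qr + 282q^2r + 504r^2 + 63r + 378qr + 192r^3 + 24r^2 + 144qr^2 − 216r − 27 − 162q)(5 − 3r − 3q)    [distributive law]
= (41qr − 210q − 309q^2 + 114q^2r − 126q^3 + 520qr^2 + 528r^2 − 153r + 192r^3 − 27)(5 − 3r − 3q)    [combine like terms]
= 205qr − 123qr^2 − 123q^2r − 1050q + 630qr + 630q^2 − 1545q^2 + 927q^2r + 927q^3 + 570q^2r − 342q^2r^2 − 342q^3r − 630q^3 + 378q^3r + 378q^4 + 2600qr^2 − 1560qr^3 − 1560q^2r^2 + 2640r^2 − 1584r^3 − 1584qr^2 − 765r + 459r^2 + 459qr + 960r^3 − 576r^4 − 576qr^3 − 135 + 81r + 81q    [distributive law]
= 1294qr + 893qr^2 + 1374q^2r − 969q − 915q^2 + 297q^3 − 1902q^2r^2 + 36q^3r + 378q^4 − 2136qr^3 + 3099r^2 − 624r^3 − 684r − 576r^4 − 135    [combine like terms]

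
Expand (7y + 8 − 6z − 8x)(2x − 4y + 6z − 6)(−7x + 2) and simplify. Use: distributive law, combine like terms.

−322x^2y + 610xy + 196xy^2 − 56y^2 − 462xyz + 132yz − 148y − 480x^2 + 464x − 708xz + 168z − 96 + 420x^2z + 252xz^2 − 72z^2 + 112x^3

(7y + 8 − 6z − 8x)(2x − 4y + 6z − 6)(−7x + 2)
= (14xy − 28y^2 + 42yz − 42y + 16x − 32y + 48z − 48 − 12xz + 24yz − 36z^2 + 36z − 16x^2 + 32xy − 48xz + 48x)(−7x + 2)    [distributive law]
= (46xy − 28y^2 + 66yz − 74y + 64x + 84z − 48 − 60xz − 36z^2 − 16x^2)(−7x + 2)    [combine like terms]
= −322x^2y + 92xy + 196xy^2 − 56y^2 − 462xyz + 132yz + 518xy − 148y − 448x^2 + 128x − 588xz + 168z + 336x − 96 + 420x^2z − 120xz + 252xz^2 − 72z^2 + 112x^3 − 32x^2    [distributive law]
= −322x^2y + 610xy + 196xy^2 − 56y^2 − 462xyz + 132yz − 148y − 480x^2 + 464x − 708xz + 168z − 96 + 420x^2z + 252xz^2 − 72z^2 + 112x^3    [combine like terms]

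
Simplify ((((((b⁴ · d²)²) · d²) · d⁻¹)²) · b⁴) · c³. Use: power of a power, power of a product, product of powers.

b²⁰·c³·d¹⁰

((((((b⁴ · d²)²) · d²) · d⁻¹)²) · b⁴) · c³
= ((((((b⁴ · d²)²) · d²)²) · ((d⁻¹)²)) · b⁴) · c³    [power of a product]
= ((((((b⁴ · d²)²)²) · ((d²)²)) · ((d⁻¹)²)) · b⁴) · c³    [power of a product]
= (((((b⁴ · d²)⁴) · ((d²)²)) · ((d⁻¹)²)) · b⁴) · c³    [power of a power]
= ((((((b⁴)⁴) · ((d²)⁴)) · ((d²)²)) · ((d⁻¹)²)) · b⁴) · c³    [power of a product]
= ((((b¹⁶ · ((d²)⁴)) · ((d²)²)) · ((d⁻¹)²)) · b⁴) · c³    [power of a power]
= ((((b¹⁶ · d⁸) · ((d²)²)) · ((d⁻¹)²)) · b⁴) · c³    [power of a power]
= ((((b¹⁶ · d⁸) · d⁴) · ((d⁻¹)²)) · b⁴) · c³    [power of a power]
= ((((b¹⁶ · d⁸) · d⁴) · d⁻²) · b⁴) · c³    [power of a power]
= b²⁰·c³·d¹⁰    [product of powers]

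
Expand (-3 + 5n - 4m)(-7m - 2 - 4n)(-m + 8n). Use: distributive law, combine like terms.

(-3 + 5n - 4m)(-7m - 2 - 4n)(-m + 8n)
= (21m + 6 + 12n - 35mn - 10n - 20n^2 + 28m^2 + 8m + 16mn)(-m + 8n)    [distributive law]
= (29m + 6 + 2n - 19mn - 20n^2 + 28m^2)(-m + 8n)    [combine like terms]
= -29m^2 + 232mn - 6m + 48n - 2mn + 16n^2 + 19m^2n - 152mn^2 + 20mn^2 - 160n^3 - 28m^3 + 224m^2n    [distributive law]
= -29m^2 + 230mn - 6m + 48n + 16n^2 + 243m^2n - 132mn^2 - 160n^3 - 28m^3    [combine like terms]

-29m^2 + 230mn - 6m + 48n + 16n^2 + 243m^2n - 132mn^2 - 160n^3 - 28m^3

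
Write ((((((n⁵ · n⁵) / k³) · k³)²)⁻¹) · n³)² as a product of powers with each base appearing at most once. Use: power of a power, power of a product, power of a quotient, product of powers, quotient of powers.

((((((n⁵ · n⁵) / k³) · k³)²)⁻¹) · n³)²
= ((((((n⁵ · n⁵) / k³) · k³)²)⁻¹)²) · ((n³)²)    [power of a product]
= (((((n⁵ · n⁵) / k³) · k³)²)⁻²) · ((n³)²)    [power of a power]
= ((((n⁵ · n⁵) / k³) · k³)⁻⁴) · ((n³)²)    [power of a power]
= ((((n⁵ · n⁵) / k³)⁻⁴) · ((k³)⁻⁴)) · ((n³)²)    [power of a product]
= ((((n⁵ · n⁵)⁻⁴) / ((k³)⁻⁴)) · ((k³)⁻⁴)) · ((n³)²)    [power of a quotient]
= (((((n⁵)⁻⁴) · ((n⁵)⁻⁴)) / ((k³)⁻⁴)) · ((k³)⁻⁴)) · ((n³)²)    [power of a product]
= (((n⁻²⁰ · ((n⁵)⁻⁴)) / ((k³)⁻⁴)) · ((k³)⁻⁴)) · ((n³)²)    [power of a power]
= (((n⁻²⁰ · n⁻²⁰) / ((k³)⁻⁴)) · ((k³)⁻⁴)) · ((n³)²)    [power of a power]
= ((n⁻⁴⁰ / ((k³)⁻⁴)) · ((k³)⁻⁴)) · ((n³)²)    [product of powers]
= ((n⁻⁴⁰ / k⁻¹²) · ((k³)⁻⁴)) · ((n³)²)    [power of a power]
= ((n⁻⁴⁰ / k⁻¹²) · k⁻¹²) · ((n³)²)    [power of a power]
= ((n⁻⁴⁰ / k⁻¹²) · k⁻¹²) · n⁶    [power of a power]
= n⁻³⁴    [quotient of powers; product of powers]

n⁻³⁴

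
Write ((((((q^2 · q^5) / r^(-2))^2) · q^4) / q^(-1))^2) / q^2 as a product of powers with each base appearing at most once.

((((((q^2 · q^5) / r^(-2))^2) · q^4) / q^(-1))^2) / q^2
= ((((((q^2 · q^5) / r^(-2))^2) · q^4)^2) / ((q^(-1))^2)) / q^2    [power of a quotient]
= ((((((q^2 · q^5) / r^(-2))^2)^2) · ((q^4)^2)) / ((q^(-1))^2)) / q^2    [power of a product]
= (((((q^2 · q^5) / r^(-2))^4) · ((q^4)^2)) / ((q^(-1))^2)) / q^2    [power of a power]
= (((((q^2 · q^5)^4) / ((r^(-2))^4)) · ((q^4)^2)) / ((q^(-1))^2)) / q^2    [power of a quotient]
= ((((((q^2)^4) · ((q^5)^4)) / ((r^(-2))^4)) · ((q^4)^2)) / ((q^(-1))^2)) / q^2    [power of a product]
= ((((q^8 · ((q^5)^4)) / ((r^(-2))^4)) · ((q^4)^2)) / ((q^(-1))^2)) / q^2    [power of a power]
= ((((q^8 · q^20) / ((r^(-2))^4)) · ((q^4)^2)) / ((q^(-1))^2)) / q^2    [power of a power]
= (((q^28 / ((r^(-2))^4)) · ((q^4)^2)) / ((q^(-1))^2)) / q^2    [product of powers]
= (((q^28 / r^(-8)) · ((q^4)^2)) / ((q^(-1))^2)) / q^2    [power of a power]
= (((q^28 / r^(-8)) · q^8) / ((q^(-1))^2)) / q^2    [power of a power]
= (((q^28 / r^(-8)) · q^8) / q^(-2)) / q^2    [power of a power]
= q^36r^8    [quotient of powers; product of powers]

q^36r^8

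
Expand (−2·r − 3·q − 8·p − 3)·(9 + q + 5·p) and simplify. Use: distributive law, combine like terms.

(−2·r − 3·q − 8·p − 3)·(9 + q + 5·p)
= −18·r − 2·q·r − 10·p·r − 27·q − 3·q² − 15·p·q − 72·p − 8·p·q − 40·p² − 27 − 3·q − 15·p    [distributive law]
= −18·r − 2·q·r − 10·p·r − 30·q − 3·q² − 23·p·q − 87·p − 40·p² − 27    [combine like terms]

−18·r − 2·q·r − 10·p·r − 30·q − 3·q² − 23·p·q − 87·p − 40·p² − 27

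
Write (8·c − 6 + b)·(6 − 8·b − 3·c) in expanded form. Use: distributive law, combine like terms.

66·c − 67·b·c − 24·c^2 − 36 + 54·b − 8·b^2

(8·c − 6 + b)·(6 − 8·b − 3·c)
= 48·c − 64·b·c − 24·c^2 − 36 + 48·b + 18·c + 6·b − 8·b^2 − 3·b·c    [distributive law]
= 66·c − 67·b·c − 24·c^2 − 36 + 54·b − 8·b^2    [combine like terms]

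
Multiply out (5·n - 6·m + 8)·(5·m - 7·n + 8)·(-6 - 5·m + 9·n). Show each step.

(5·n - 6·m + 8)·(5·m - 7·n + 8)·(-6 - 5·m + 9·n)
= (25·m·n - 35·n^2 + 40·n - 30·m^2 + 42·m·n - 48·m + 40·m - 56·n + 64)·(-6 - 5·m + 9·n)    [distributive law]
= (67·m·n - 35·n^2 - 16·n - 30·m^2 - 8·m + 64)·(-6 - 5·m + 9·n)    [combine like terms]
= -402·m·n - 335·m^2·n + 603·m·n^2 + 210·n^2 + 175·m·n^2 - 315·n^3 + 96·n + 80·m·n - 144·n^2 + 180·m^2 + 150·m^3 - 270·m^2·n + 48·m + 40·m^2 - 72·m·n - 384 - 320·m + 576·n    [distributive law]
= -394·m·n - 605·m^2·n + 778·m·n^2 + 66·n^2 - 315·n^3 + 672·n + 220·m^2 + 150·m^3 - 272·m - 384    [combine like terms]

-394·m·n - 605·m^2·n + 778·m·n^2 + 66·n^2 - 315·n^3 + 672·n + 220·m^2 + 150·m^3 - 272·m - 384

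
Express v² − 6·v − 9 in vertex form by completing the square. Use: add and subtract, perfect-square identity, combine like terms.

v² − 6·v − 9
= v² − 6·v + 9 − 9 − 9    [add and subtract 9]
= (v − 3)² − 9 − 9    [perfect-square identity]
= (v − 3)² − 18    [combine constants]

(v − 3)² − 18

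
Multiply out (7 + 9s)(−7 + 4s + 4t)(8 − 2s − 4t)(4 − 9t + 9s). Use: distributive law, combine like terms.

−1568 + 5208t − 4256s + 6906st − 206s^2 − 4228t^2 − 738s^2t + 2934s^3 − 4932st^2 + 1008t^3 − 1296s^3t − 648s^4 + 648s^2t^2 + 1296st^3

(7 + 9s)(−7 + 4s + 4t)(8 − 2s − 4t)(4 − 9t + 9s)
= (−49 + 28s + 28t − 63s + 36s^2 + 36st)(8 − 2s − 4t)(4 − 9t + 9s)    [distributive law]
= (−49 − 35s + 28t + 36s^2 + 36st)(8 − 2s − 4t)(4 − 9t + 9s)    [combine like terms]
= (−392 + 98s + 196t − 280s + 70s^2 + 140st + 224t − 56st − 112t^2 + 288s^2 − 72s^3 − 144s^2t + 288st − 72s^2t − 144st^2)(4 − 9t + 9s)    [distributive law]
= (−392 − 182s + 420t + 358s^2 + 372st − 112t^2 − 72s^3 − 216s^2t − 144st^2)(4 − 9t + 9s)    [combine like terms]
= −1568 + 3528t − 3528s − 728s + 1638st − 1638s^2 + 1680t − 3780t^2 + 3780st + 1432s^2 − 3222s^2t + 3222s^3 + 1488st − 3348st^2 + 3348s^2t − 448t^2 + 1008t^3 − 1008st^2 − 288s^3 + 648s^3t − 648s^4 − 864s^2t + 1944s^2t^2 − 1944s^3t − 576st^2 + 1296st^3 − 1296s^2t^2    [distributive law]
= −1568 + 5208t − 4256s + 6906st − 206s^2 − 4228t^2 − 738s^2t + 2934s^3 − 4932st^2 + 1008t^3 − 1296s^3t − 648s^4 + 648s^2t^2 + 1296st^3    [combine like terms]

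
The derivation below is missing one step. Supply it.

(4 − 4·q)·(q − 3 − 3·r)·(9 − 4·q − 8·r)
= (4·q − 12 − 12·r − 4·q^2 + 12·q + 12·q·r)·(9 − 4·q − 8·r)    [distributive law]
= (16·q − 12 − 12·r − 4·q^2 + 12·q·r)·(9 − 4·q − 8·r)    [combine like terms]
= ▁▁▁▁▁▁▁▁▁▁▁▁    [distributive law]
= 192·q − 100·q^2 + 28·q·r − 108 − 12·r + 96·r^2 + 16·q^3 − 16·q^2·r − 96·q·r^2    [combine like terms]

After distributive law, the bracketed line is:

144·q − 64·q^2 − 128·q·r − 108 + 48·q + 96·r − 108·r + 48·q·r + 96·r^2 − 36·q^2 + 16·q^3 + 32·q^2·r + 108·q·r − 48·q^2·r − 96·q·r^2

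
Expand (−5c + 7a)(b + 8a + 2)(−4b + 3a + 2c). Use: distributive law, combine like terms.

(−5c + 7a)(b + 8a + 2)(−4b + 3a + 2c)
= (−5bc − 40ac − 10c + 7ab + 56a^2 + 14a)(−4b + 3a + 2c)    [distributive law]
= 20b^2c − 15abc − 10bc^2 + 160abc − 120a^2c − 80ac^2 + 40bc − 30ac − 20c^2 − 28ab^2 + 21a^2b + 14abc − 224a^2b + 168a^3 + 112a^2c − 56ab + 42a^2 + 28ac    [distributive law]
= 20b^2c + 159abc − 10bc^2 − 8a^2c − 80ac^2 + 40bc − 2ac − 20c^2 − 28ab^2 − 203a^2b + 168a^3 − 56ab + 42a^2    [combine like terms]

20b^2c + 159abc − 10bc^2 − 8a^2c − 80ac^2 + 40bc − 2ac − 20c^2 − 28ab^2 − 203a^2b + 168a^3 − 56ab + 42a^2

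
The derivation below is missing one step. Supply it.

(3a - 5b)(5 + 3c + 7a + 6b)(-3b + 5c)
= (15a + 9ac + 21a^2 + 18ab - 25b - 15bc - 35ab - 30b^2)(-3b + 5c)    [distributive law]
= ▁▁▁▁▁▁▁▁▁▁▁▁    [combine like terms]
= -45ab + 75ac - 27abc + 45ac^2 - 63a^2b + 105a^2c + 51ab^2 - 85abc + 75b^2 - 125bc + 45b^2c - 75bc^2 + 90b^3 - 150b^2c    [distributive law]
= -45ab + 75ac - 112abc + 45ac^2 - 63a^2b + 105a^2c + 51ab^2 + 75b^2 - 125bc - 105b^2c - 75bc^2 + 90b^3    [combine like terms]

After combine like terms, the bracketed line is:

(15a + 9ac + 21a^2 - 17ab - 25b - 15bc - 30b^2)(-3b + 5c)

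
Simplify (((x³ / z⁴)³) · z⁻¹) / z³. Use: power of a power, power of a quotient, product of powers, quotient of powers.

x⁹z⁻¹⁶

(((x³ / z⁴)³) · z⁻¹) / z³
= ((((x³)³) / ((z⁴)³)) · z⁻¹) / z³    [power of a quotient]
= ((x⁹ / ((z⁴)³)) · z⁻¹) / z³    [power of a power]
= ((x⁹ / z¹²) · z⁻¹) / z³    [power of a power]
= x⁹z⁻¹⁶    [quotient of powers; product of powers]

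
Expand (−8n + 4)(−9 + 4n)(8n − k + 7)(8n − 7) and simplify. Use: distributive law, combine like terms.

(−8n + 4)(−9 + 4n)(8n − k + 7)(8n − 7)
= (72n − 32n² − 36 + 16n)(8n − k + 7)(8n − 7)    [distributive law]
= (88n − 32n² − 36)(8n − k + 7)(8n − 7)    [combine like terms]
= (704n² − 88kn + 616n − 256n³ + 32kn² − 224n² − 288n + 36k − 252)(8n − 7)    [distributive law]
= (480n² − 88kn + 328n − 256n³ + 32kn² + 36k − 252)(8n − 7)    [combine like terms]
= 3840n³ − 3360n² − 704kn² + 616kn + 2624n² − 2296n − 2048n⁴ + 1792n³ + 256kn³ − 224kn² + 288kn − 252k − 2016n + 1764    [distributive law]
= 5632n³ − 736n² − 928kn² + 904kn − 4312n − 2048n⁴ + 256kn³ − 252k + 1764    [combine like terms]

5632n³ − 736n² − 928kn² + 904kn − 4312n − 2048n⁴ + 256kn³ − 252k + 1764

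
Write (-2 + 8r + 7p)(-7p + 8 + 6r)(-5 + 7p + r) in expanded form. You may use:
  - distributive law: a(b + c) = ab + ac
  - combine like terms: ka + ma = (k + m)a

(-2 + 8r + 7p)(-7p + 8 + 6r)(-5 + 7p + r)
= (14p - 16 - 12r - 56pr + 64r + 48r^2 - 49p^2 + 56p + 42pr)(-5 + 7p + r)    [distributive law]
= (70p - 16 + 52r - 14pr + 48r^2 - 49p^2)(-5 + 7p + r)    [combine like terms]
= -350p + 490p^2 + 70pr + 80 - 112p - 16r - 260r + 364pr + 52r^2 + 70pr - 98p^2r - 14pr^2 - 240r^2 + 336pr^2 + 48r^3 + 245p^2 - 343p^3 - 49p^2r    [distributive law]
= -462p + 735p^2 + 504pr + 80 - 276r - 188r^2 - 147p^2r + 322pr^2 + 48r^3 - 343p^3    [combine like terms]

-462p + 735p^2 + 504pr + 80 - 276r - 188r^2 - 147p^2r + 322pr^2 + 48r^3 - 343p^3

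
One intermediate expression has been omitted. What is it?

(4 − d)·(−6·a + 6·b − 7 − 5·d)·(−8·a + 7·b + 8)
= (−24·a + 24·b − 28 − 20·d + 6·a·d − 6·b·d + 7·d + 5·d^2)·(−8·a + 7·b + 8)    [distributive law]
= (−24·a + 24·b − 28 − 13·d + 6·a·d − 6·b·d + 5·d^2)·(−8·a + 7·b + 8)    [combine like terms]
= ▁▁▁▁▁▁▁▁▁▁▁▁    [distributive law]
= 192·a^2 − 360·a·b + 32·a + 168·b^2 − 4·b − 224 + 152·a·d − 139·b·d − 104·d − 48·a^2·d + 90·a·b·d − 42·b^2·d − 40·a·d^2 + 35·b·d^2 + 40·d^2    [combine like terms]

Applying distributive law to the line above:

192·a^2 − 168·a·b − 192·a − 192·a·b + 168·b^2 + 192·b + 224·a − 196·b − 224 + 104·a·d − 91·b·d − 104·d − 48·a^2·d + 42·a·b·d + 48·a·d + 48·a·b·d − 42·b^2·d − 48·b·d − 40·a·d^2 + 35·b·d^2 + 40·d^2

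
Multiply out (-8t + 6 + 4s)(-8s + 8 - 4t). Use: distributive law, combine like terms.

48st - 88t + 32t² - 16s + 48 - 32s²

(-8t + 6 + 4s)(-8s + 8 - 4t)
= 64st - 64t + 32t² - 48s + 48 - 24t - 32s² + 32s - 16st    [distributive law]
= 48st - 88t + 32t² - 16s + 48 - 32s²    [combine like terms]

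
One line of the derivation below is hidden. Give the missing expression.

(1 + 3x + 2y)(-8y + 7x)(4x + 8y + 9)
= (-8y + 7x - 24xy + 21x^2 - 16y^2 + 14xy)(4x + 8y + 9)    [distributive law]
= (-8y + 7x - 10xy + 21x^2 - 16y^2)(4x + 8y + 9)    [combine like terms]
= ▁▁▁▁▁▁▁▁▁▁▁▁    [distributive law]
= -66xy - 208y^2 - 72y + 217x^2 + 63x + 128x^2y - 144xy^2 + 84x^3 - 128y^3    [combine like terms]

After distributive law, the bracketed line is:

-32xy - 64y^2 - 72y + 28x^2 + 56xy + 63x - 40x^2y - 80xy^2 - 90xy + 84x^3 + 168x^2y + 189x^2 - 64xy^2 - 128y^3 - 144y^2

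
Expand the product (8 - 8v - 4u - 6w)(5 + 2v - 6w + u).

40 - 24v - 78w - 12u - 16v^2 + 36vw - 16uv + 18uw - 4u^2 + 36w^2

(8 - 8v - 4u - 6w)(5 + 2v - 6w + u)
= 40 + 16v - 48w + 8u - 40v - 16v^2 + 48vw - 8uv - 20u - 8uv + 24uw - 4u^2 - 30w - 12vw + 36w^2 - 6uw    [distributive law]
= 40 - 24v - 78w - 12u - 16v^2 + 36vw - 16uv + 18uw - 4u^2 + 36w^2    [combine like terms]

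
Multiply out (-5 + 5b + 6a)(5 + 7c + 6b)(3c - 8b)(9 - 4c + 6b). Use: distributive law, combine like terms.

-675c - 645c^2 + 1135bc + 1800b + 1560b^2 + 420c^3 - 745bc^2 - 280b^2c - 1920b^3 - 420bc^3 + 1390b^2c^2 - 180b^3c - 1440b^4 + 810ac + 774ac^2 - 552abc - 2160ab - 4032ab^2 - 504ac^3 + 1668abc^2 - 216ab^2c - 1728ab^3

(-5 + 5b + 6a)(5 + 7c + 6b)(3c - 8b)(9 - 4c + 6b)
= (-25 - 35c - 30b + 25b + 35bc + 30b^2 + 30a + 42ac + 36ab)(3c - 8b)(9 - 4c + 6b)    [distributive law]
= (-25 - 35c - 5b + 35bc + 30b^2 + 30a + 42ac + 36ab)(3c - 8b)(9 - 4c + 6b)    [combine like terms]
= (-75c + 200b - 105c^2 + 280bc - 15bc + 40b^2 + 105bc^2 - 280b^2c + 90b^2c - 240b^3 + 90ac - 240ab + 126ac^2 - 336abc + 108abc - 288ab^2)(9 - 4c + 6b)    [distributive law]
= (-75c + 200b - 105c^2 + 265bc + 40b^2 + 105bc^2 - 190b^2c - 240b^3 + 90ac - 240ab + 126ac^2 - 228abc - 288ab^2)(9 - 4c + 6b)    [combine like terms]
= -675c + 300c^2 - 450bc + 1800b - 800bc + 1200b^2 - 945c^2 + 420c^3 - 630bc^2 + 2385bc - 1060bc^2 + 1590b^2c + 360b^2 - 160b^2c + 240b^3 + 945bc^2 - 420bc^3 + 630b^2c^2 - 1710b^2c + 760b^2c^2 - 1140b^3c - 2160b^3 + 960b^3c - 1440b^4 + 810ac - 360ac^2 + 540abc - 2160ab + 960abc - 1440ab^2 + 1134ac^2 - 504ac^3 + 756abc^2 - 2052abc + 912abc^2 - 1368ab^2c - 2592ab^2 + 1152ab^2c - 1728ab^3    [distributive law]
= -675c - 645c^2 + 1135bc + 1800b + 1560b^2 + 420c^3 - 745bc^2 - 280b^2c - 1920b^3 - 420bc^3 + 1390b^2c^2 - 180b^3c - 1440b^4 + 810ac + 774ac^2 - 552abc - 2160ab - 4032ab^2 - 504ac^3 + 1668abc^2 - 216ab^2c - 1728ab^3    [combine like terms]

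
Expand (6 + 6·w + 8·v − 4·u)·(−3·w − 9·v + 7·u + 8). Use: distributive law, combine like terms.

(6 + 6·w + 8·v − 4·u)·(−3·w − 9·v + 7·u + 8)
= −18·w − 54·v + 42·u + 48 − 18·w² − 54·v·w + 42·u·w + 48·w − 24·v·w − 72·v² + 56·u·v + 64·v + 12·u·w + 36·u·v − 28·u² − 32·u    [distributive law]
= 30·w + 10·v + 10·u + 48 − 18·w² − 78·v·w + 54·u·w − 72·v² + 92·u·v − 28·u²    [combine like terms]

30·w + 10·v + 10·u + 48 − 18·w² − 78·v·w + 54·u·w − 72·v² + 92·u·v − 28·u²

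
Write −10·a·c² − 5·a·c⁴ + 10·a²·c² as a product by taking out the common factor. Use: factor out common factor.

5·a·c²(−2 − c² + 2·a)

−10·a·c² − 5·a·c⁴ + 10·a²·c²
= 5(−2·a·c² − a·c⁴ + 2·a²·c²)    [factor out 5]
= 5·a·c²(−2 − c² + 2·a)    [factor out a·c²]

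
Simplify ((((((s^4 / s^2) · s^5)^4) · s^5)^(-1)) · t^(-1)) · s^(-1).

s^(-34)t^(-1)

((((((s^4 / s^2) · s^5)^4) · s^5)^(-1)) · t^(-1)) · s^(-1)
= ((((((s^4 / s^2) · s^5)^4)^(-1)) · ((s^5)^(-1))) · t^(-1)) · s^(-1)    [power of a product]
= (((((s^4 / s^2) · s^5)^(-4)) · ((s^5)^(-1))) · t^(-1)) · s^(-1)    [power of a power]
= (((((s^4 / s^2)^(-4)) · ((s^5)^(-4))) · ((s^5)^(-1))) · t^(-1)) · s^(-1)    [power of a product]
= ((((((s^4)^(-4)) / ((s^2)^(-4))) · ((s^5)^(-4))) · ((s^5)^(-1))) · t^(-1)) · s^(-1)    [power of a quotient]
= ((((s^(-16) / ((s^2)^(-4))) · ((s^5)^(-4))) · ((s^5)^(-1))) · t^(-1)) · s^(-1)    [power of a power]
= ((((s^(-16) / s^(-8)) · ((s^5)^(-4))) · ((s^5)^(-1))) · t^(-1)) · s^(-1)    [power of a power]
= (((s^(-8) · ((s^5)^(-4))) · ((s^5)^(-1))) · t^(-1)) · s^(-1)    [quotient of powers]
= (((s^(-8) · s^(-20)) · ((s^5)^(-1))) · t^(-1)) · s^(-1)    [power of a power]
= ((s^(-28) · ((s^5)^(-1))) · t^(-1)) · s^(-1)    [product of powers]
= ((s^(-28) · s^(-5)) · t^(-1)) · s^(-1)    [power of a power]
= (s^(-33) · t^(-1)) · s^(-1)    [product of powers]
= s^(-34)t^(-1)    [product of powers]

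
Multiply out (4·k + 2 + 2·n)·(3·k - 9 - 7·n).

12·k² - 30·k - 22·k·n - 18 - 32·n - 14·n²

(4·k + 2 + 2·n)·(3·k - 9 - 7·n)
= 12·k² - 36·k - 28·k·n + 6·k - 18 - 14·n + 6·k·n - 18·n - 14·n²    [distributive law]
= 12·k² - 30·k - 22·k·n - 18 - 32·n - 14·n²    [combine like terms]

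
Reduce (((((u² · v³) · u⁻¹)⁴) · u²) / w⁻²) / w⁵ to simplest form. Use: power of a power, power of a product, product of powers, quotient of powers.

u⁶·v¹²·w⁻³

(((((u² · v³) · u⁻¹)⁴) · u²) / w⁻²) / w⁵
= (((((u² · v³)⁴) · ((u⁻¹)⁴)) · u²) / w⁻²) / w⁵    [power of a product]
= ((((((u²)⁴) · ((v³)⁴)) · ((u⁻¹)⁴)) · u²) / w⁻²) / w⁵    [power of a product]
= ((((u⁸ · ((v³)⁴)) · ((u⁻¹)⁴)) · u²) / w⁻²) / w⁵    [power of a power]
= ((((u⁸ · v¹²) · ((u⁻¹)⁴)) · u²) / w⁻²) / w⁵    [power of a power]
= ((((u⁸ · v¹²) · u⁻⁴) · u²) / w⁻²) / w⁵    [power of a power]
= u⁶·v¹²·w⁻³    [quotient of powers; product of powers]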